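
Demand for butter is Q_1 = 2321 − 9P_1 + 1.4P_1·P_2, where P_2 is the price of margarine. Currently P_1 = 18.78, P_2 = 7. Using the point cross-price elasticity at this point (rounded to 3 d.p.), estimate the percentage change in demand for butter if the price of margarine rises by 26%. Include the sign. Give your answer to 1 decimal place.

2.1%

At P_1 = 18.78, P_2 = 7: Q_1 = 2336.024.
∂Q_1/∂P_2 = 1.4P_1 = 26.2920.
ε = (∂Q_1/∂P_2)(P_2/Q_1) = 26.2920 × 7/2336.024 ≈ 0.079.
%ΔQ_1 ≈ ε × %ΔP_2 = 0.079 × (26%) = 2.1%.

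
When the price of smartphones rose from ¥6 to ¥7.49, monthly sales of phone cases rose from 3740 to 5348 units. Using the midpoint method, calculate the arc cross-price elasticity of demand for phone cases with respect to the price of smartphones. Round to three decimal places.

1.602

ΔQ_A = 5348 − 3740 = 1608; ΔP_B = 7.49 − 6 = 1.49.
Midpoints: Q̄_A = 4544.0, P̄_B = 6.75.
ε = (ΔQ_A/Q̄_A)/(ΔP_B/P̄_B) = (1608/4544.0)/(1.49/6.75) ≈ 1.602.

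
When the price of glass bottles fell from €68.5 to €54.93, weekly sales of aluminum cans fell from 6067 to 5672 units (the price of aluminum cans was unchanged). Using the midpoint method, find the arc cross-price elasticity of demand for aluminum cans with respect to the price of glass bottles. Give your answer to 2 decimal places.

0.31

ΔQ_A = 5672 − 6067 = -395; ΔP_B = 54.93 − 68.5 = -13.57.
Midpoints: Q̄_A = 5869.5, P̄_B = 61.72.
ε = (ΔQ_A/Q̄_A)/(ΔP_B/P̄_B) = (-395/5869.5)/(-13.57/61.72) ≈ 0.31.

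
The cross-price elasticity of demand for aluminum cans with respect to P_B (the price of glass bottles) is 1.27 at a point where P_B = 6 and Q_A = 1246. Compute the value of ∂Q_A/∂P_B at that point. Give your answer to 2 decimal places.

ε = (∂Q_A/∂P_B)·(P_B/Q_A) ⇒ ∂Q_A/∂P_B = ε·Q_A/P_B = 1.27 × 1246/6 ≈ 263.74.

263.74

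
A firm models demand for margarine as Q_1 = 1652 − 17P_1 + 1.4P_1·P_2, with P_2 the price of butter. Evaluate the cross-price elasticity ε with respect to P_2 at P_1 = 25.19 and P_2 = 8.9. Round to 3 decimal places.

0.204

At P_1 = 25.19 and P_2 = 8.9: Q_1 = 1537.637.
∂Q_1/∂P_2 = 1.4P_1 = 1.4(25.19) = 35.2660.
ε = (∂Q_1/∂P_2)(P_2/Q_1) = 35.2660 × (8.9/1537.637) ≈ 0.204.
ε > 0: substitutes.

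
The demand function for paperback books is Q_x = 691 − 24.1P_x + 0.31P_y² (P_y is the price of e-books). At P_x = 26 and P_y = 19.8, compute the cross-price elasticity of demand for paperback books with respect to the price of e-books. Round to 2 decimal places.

At P_x = 26 and P_y = 19.8: Q_x = 185.932.
∂Q_x/∂P_y = 0.62P_y = 0.62(19.8) = 12.2760.
ε = (∂Q_x/∂P_y)(P_y/Q_x) = 12.2760 × (19.8/185.932) ≈ 1.31.

1.31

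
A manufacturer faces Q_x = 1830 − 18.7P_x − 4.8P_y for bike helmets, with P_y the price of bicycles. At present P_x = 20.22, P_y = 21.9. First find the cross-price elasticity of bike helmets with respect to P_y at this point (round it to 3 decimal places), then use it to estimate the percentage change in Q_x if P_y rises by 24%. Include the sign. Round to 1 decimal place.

-1.9%

At P_x = 20.22, P_y = 21.9: Q_x = 1346.766.
∂Q_x/∂P_y = -4.8.
ε = (∂Q_x/∂P_y)(P_y/Q_x) = -4.8000 × 21.9/1346.766 ≈ -0.078.
%ΔQ_x ≈ ε × %ΔP_y = -0.078 × (24%) = -1.9%.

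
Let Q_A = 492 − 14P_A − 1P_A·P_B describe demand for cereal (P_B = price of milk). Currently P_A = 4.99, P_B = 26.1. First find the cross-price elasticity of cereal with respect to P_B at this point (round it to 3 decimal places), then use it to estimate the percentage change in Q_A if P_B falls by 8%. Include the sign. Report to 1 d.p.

At P_A = 4.99, P_B = 26.1: Q_A = 291.901.
∂Q_A/∂P_B = -1P_A = -4.9900.
ε = (∂Q_A/∂P_B)(P_B/Q_A) = -4.9900 × 26.1/291.901 ≈ -0.446.
%ΔQ_A ≈ ε × %ΔP_B = -0.446 × (-8%) = 3.6%.

3.6%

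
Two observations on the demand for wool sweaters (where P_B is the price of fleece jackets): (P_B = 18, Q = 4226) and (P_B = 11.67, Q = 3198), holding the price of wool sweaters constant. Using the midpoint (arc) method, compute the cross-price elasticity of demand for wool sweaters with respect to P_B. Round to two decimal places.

ΔQ_A = 3198 − 4226 = -1028; ΔP_B = 11.67 − 18 = -6.33.
Midpoints: Q̄_A = 3712.0, P̄_B = 14.84.
ε = (ΔQ_A/Q̄_A)/(ΔP_B/P̄_B) = (-1028/3712.0)/(-6.33/14.84) ≈ 0.65.

0.65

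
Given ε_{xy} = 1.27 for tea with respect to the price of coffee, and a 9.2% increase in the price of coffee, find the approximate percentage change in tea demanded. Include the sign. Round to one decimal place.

11.7%

%ΔQ ≈ ε × %ΔP of coffee = 1.27 × (9.2%) = 11.7%.
Demand for tea rises by about 11.7%.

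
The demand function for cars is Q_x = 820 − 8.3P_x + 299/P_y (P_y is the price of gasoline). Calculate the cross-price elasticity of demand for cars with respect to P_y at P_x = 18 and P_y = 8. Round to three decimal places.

At P_x = 18 and P_y = 8: Q_x = 707.975.
∂Q_x/∂P_y = −299/P_y² = -4.6719.
ε = (∂Q_x/∂P_y)(P_y/Q_x) = -4.6719 × (8/707.975) ≈ -0.053.

-0.053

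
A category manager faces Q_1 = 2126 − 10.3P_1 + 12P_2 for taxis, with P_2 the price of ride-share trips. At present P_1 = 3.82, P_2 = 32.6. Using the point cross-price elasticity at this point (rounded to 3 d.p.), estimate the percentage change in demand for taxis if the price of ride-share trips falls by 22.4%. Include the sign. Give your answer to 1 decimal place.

-3.5%

At P_1 = 3.82, P_2 = 32.6: Q_1 = 2477.854.
∂Q_1/∂P_2 = 12.
ε = (∂Q_1/∂P_2)(P_2/Q_1) = 12.0000 × 32.6/2477.854 ≈ 0.158.
%ΔQ_1 ≈ ε × %ΔP_2 = 0.158 × (-22.4%) = -3.5%.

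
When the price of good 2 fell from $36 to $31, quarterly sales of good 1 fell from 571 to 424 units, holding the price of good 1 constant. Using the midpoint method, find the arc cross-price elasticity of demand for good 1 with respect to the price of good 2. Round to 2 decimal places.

ΔQ_1 = 424 − 571 = -147; ΔP_2 = 31 − 36 = -5.
Midpoints: Q̄_1 = 497.5, P̄_2 = 33.50.
ε = (ΔQ_1/Q̄_1)/(ΔP_2/P̄_2) = (-147/497.5)/(-5/33.50) ≈ 1.98.

1.98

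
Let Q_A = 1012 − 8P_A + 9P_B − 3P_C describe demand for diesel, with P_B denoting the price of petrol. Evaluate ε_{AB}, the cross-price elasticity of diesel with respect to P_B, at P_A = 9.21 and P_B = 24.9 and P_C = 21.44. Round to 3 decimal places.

At P_A = 9.21 and P_B = 24.9 and P_C = 21.44: Q_A = 1098.1.
∂Q_A/∂P_B = 9.
ε = (∂Q_A/∂P_B)(P_B/Q_A) = 9 × (24.9/1098.1) ≈ 0.204.
Since ε > 0, diesel and petrol are substitutes.

0.204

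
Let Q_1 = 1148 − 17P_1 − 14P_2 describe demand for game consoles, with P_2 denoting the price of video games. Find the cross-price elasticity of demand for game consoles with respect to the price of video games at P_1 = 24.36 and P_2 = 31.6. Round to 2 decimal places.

At P_1 = 24.36 and P_2 = 31.6: Q_1 = 291.48.
∂Q_1/∂P_2 = -14.
ε = (∂Q_1/∂P_2)(P_2/Q_1) = -14 × (31.6/291.48) ≈ -1.52.

-1.52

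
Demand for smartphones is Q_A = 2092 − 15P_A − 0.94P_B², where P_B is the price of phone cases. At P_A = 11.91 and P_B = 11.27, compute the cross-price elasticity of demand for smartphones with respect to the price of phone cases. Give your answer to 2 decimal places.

At P_A = 11.91 and P_B = 11.27: Q_A = 1793.958.
∂Q_A/∂P_B = -1.88P_B = -1.88(11.27) = -21.1876.
ε = (∂Q_A/∂P_B)(P_B/Q_A) = -21.1876 × (11.27/1793.958) ≈ -0.13.
ε < 0: complements.

-0.13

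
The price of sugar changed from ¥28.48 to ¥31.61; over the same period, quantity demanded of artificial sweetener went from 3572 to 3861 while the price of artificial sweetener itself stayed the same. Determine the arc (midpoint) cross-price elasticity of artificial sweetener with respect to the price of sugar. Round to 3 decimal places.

ΔQ_A = 3861 − 3572 = 289; ΔP_B = 31.61 − 28.48 = 3.13.
Midpoints: Q̄_A = 3716.5, P̄_B = 30.05.
ε = (ΔQ_A/Q̄_A)/(ΔP_B/P̄_B) = (289/3716.5)/(3.13/30.05) ≈ 0.746.

0.746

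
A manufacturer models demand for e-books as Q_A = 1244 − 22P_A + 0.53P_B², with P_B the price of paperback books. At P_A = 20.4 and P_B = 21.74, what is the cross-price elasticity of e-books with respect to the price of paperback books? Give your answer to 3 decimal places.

At P_A = 20.4 and P_B = 21.74: Q_A = 1045.693.
∂Q_A/∂P_B = 1.06P_B = 1.06(21.74) = 23.0444.
ε = (∂Q_A/∂P_B)(P_B/Q_A) = 23.0444 × (21.74/1045.693) ≈ 0.479.

0.479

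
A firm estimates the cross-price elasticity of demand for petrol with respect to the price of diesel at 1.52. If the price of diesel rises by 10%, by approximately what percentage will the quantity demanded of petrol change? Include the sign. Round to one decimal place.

15.2%

%ΔQ ≈ ε × %ΔP of diesel = 1.52 × (10%) = 15.2%.
Demand for petrol rises by about 15.2%.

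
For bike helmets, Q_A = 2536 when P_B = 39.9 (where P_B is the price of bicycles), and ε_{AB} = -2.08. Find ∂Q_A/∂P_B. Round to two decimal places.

-132.20

ε = (∂Q_A/∂P_B)·(P_B/Q_A) ⇒ ∂Q_A/∂P_B = ε·Q_A/P_B = -2.08 × 2536/39.9 ≈ -132.20.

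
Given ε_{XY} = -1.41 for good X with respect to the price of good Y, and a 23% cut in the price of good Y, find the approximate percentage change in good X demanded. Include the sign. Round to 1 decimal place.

32.4%

%ΔQ ≈ ε × %ΔP of good Y = -1.41 × (-23%) = 32.4%.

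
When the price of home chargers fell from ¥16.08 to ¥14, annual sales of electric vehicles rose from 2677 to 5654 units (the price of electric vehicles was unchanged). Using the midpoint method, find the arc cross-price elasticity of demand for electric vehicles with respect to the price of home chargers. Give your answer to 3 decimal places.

-5.168

ΔQ_A = 5654 − 2677 = 2977; ΔP_B = 14 − 16.08 = -2.08.
Midpoints: Q̄_A = 4165.5, P̄_B = 15.04.
ε = (ΔQ_A/Q̄_A)/(ΔP_B/P̄_B) = (2977/4165.5)/(-2.08/15.04) ≈ -5.168.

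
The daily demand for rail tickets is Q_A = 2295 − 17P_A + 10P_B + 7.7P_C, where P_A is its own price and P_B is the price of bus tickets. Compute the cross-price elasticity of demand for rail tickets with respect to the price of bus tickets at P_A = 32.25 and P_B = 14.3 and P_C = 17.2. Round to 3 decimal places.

At P_A = 32.25 and P_B = 14.3 and P_C = 17.2: Q_A = 2022.19.
∂Q_A/∂P_B = 10.
ε = (∂Q_A/∂P_B)(P_B/Q_A) = 10 × (14.3/2022.19) ≈ 0.071.
Since ε > 0, rail tickets and bus tickets are substitutes.

0.071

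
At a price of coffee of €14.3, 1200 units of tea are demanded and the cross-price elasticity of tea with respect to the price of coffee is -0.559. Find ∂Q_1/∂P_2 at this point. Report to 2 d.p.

-46.91

ε = (∂Q_1/∂P_2)·(P_2/Q_1) ⇒ ∂Q_1/∂P_2 = ε·Q_1/P_2 = -0.559 × 1200/14.3 ≈ -46.91.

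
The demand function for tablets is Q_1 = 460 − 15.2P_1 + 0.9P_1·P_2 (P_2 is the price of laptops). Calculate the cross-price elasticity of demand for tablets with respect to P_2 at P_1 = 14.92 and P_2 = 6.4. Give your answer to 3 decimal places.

At P_1 = 14.92 and P_2 = 6.4: Q_1 = 319.155.
∂Q_1/∂P_2 = 0.9P_1 = 0.9(14.92) = 13.4280.
ε = (∂Q_1/∂P_2)(P_2/Q_1) = 13.4280 × (6.4/319.155) ≈ 0.269.
ε > 0: substitutes.

0.269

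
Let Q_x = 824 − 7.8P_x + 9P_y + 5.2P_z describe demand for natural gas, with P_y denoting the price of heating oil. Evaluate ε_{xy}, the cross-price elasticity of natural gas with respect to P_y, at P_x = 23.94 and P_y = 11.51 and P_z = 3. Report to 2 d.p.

0.14

At P_x = 23.94 and P_y = 11.51 and P_z = 3: Q_x = 756.458.
∂Q_x/∂P_y = 9.
ε = (∂Q_x/∂P_y)(P_y/Q_x) = 9 × (11.51/756.458) ≈ 0.14.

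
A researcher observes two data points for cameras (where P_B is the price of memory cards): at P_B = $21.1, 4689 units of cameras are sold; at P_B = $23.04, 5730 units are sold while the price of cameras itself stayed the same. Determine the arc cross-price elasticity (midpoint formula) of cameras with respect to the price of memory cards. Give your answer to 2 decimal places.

ΔQ_A = 5730 − 4689 = 1041; ΔP_B = 23.04 − 21.1 = 1.94.
Midpoints: Q̄_A = 5209.5, P̄_B = 22.07.
ε = (ΔQ_A/Q̄_A)/(ΔP_B/P̄_B) = (1041/5209.5)/(1.94/22.07) ≈ 2.27.

2.27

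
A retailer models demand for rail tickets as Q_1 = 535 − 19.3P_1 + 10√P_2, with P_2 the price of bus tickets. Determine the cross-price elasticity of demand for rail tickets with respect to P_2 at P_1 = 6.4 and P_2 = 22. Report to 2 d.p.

At P_1 = 6.4 and P_2 = 22: Q_1 = 458.384.
∂Q_1/∂P_2 = 10/(2√P_2) = 10/(2√22) = 1.0660.
ε = (∂Q_1/∂P_2)(P_2/Q_1) = 1.0660 × (22/458.384) ≈ 0.05.
ε > 0: substitutes.

0.05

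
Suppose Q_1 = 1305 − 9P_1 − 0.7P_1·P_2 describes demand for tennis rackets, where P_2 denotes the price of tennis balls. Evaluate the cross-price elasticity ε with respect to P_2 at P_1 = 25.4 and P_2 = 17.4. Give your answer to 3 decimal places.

At P_1 = 25.4 and P_2 = 17.4: Q_1 = 767.028.
∂Q_1/∂P_2 = -0.7P_1 = -0.7(25.4) = -17.7800.
ε = (∂Q_1/∂P_2)(P_2/Q_1) = -17.7800 × (17.4/767.028) ≈ -0.403.

-0.403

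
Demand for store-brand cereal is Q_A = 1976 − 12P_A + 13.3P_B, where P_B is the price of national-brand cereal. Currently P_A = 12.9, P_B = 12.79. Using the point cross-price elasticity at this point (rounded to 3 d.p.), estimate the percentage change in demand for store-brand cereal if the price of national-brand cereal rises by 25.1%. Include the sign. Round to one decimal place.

2.1%

At P_A = 12.9, P_B = 12.79: Q_A = 1991.307.
∂Q_A/∂P_B = 13.3.
ε = (∂Q_A/∂P_B)(P_B/Q_A) = 13.3000 × 12.79/1991.307 ≈ 0.085.
%ΔQ_A ≈ ε × %ΔP_B = 0.085 × (25.1%) = 2.1%.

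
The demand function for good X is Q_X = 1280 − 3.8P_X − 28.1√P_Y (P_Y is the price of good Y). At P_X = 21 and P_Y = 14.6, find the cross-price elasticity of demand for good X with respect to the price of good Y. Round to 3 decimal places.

-0.049

At P_X = 21 and P_Y = 14.6: Q_X = 1092.830.
∂Q_X/∂P_Y = -28.1/(2√P_Y) = -28.1/(2√14.6) = -3.6771.
ε = (∂Q_X/∂P_Y)(P_Y/Q_X) = -3.6771 × (14.6/1092.830) ≈ -0.049.
ε < 0: complements.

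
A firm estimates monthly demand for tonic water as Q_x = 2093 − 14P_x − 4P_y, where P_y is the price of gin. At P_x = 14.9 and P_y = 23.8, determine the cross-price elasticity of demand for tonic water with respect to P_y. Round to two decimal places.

At P_x = 14.9 and P_y = 23.8: Q_x = 1789.2.
∂Q_x/∂P_y = -4.
ε = (∂Q_x/∂P_y)(P_y/Q_x) = -4 × (23.8/1789.2) ≈ -0.05.

-0.05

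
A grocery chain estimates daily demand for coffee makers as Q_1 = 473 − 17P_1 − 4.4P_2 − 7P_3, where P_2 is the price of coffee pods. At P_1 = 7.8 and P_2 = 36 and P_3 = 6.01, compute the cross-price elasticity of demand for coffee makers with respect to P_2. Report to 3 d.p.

At P_1 = 7.8 and P_2 = 36 and P_3 = 6.01: Q_1 = 139.93.
∂Q_1/∂P_2 = -4.4.
ε = (∂Q_1/∂P_2)(P_2/Q_1) = -4.4 × (36/139.93) ≈ -1.132.

-1.132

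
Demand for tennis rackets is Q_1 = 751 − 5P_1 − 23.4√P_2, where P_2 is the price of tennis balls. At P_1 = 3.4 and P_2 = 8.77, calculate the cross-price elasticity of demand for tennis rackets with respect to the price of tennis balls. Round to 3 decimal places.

At P_1 = 3.4 and P_2 = 8.77: Q_1 = 664.703.
∂Q_1/∂P_2 = -23.4/(2√P_2) = -23.4/(2√8.77) = -3.9508.
ε = (∂Q_1/∂P_2)(P_2/Q_1) = -3.9508 × (8.77/664.703) ≈ -0.052.

-0.052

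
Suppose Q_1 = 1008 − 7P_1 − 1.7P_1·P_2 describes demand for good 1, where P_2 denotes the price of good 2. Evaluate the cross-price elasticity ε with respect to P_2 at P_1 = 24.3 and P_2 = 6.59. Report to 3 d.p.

-0.481

At P_1 = 24.3 and P_2 = 6.59: Q_1 = 565.667.
∂Q_1/∂P_2 = -1.7P_1 = -1.7(24.3) = -41.3100.
ε = (∂Q_1/∂P_2)(P_2/Q_1) = -41.3100 × (6.59/565.667) ≈ -0.481.
ε < 0: complements.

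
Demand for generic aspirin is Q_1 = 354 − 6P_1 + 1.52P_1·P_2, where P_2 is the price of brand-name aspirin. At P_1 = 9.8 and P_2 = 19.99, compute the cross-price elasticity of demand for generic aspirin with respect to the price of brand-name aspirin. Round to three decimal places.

0.502

At P_1 = 9.8 and P_2 = 19.99: Q_1 = 592.971.
∂Q_1/∂P_2 = 1.52P_1 = 1.52(9.8) = 14.8960.
ε = (∂Q_1/∂P_2)(P_2/Q_1) = 14.8960 × (19.99/592.971) ≈ 0.502.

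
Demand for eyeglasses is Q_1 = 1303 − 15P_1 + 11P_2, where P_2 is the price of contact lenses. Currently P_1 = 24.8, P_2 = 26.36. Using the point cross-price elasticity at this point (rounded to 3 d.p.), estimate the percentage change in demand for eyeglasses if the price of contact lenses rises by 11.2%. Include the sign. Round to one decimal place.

2.7%

At P_1 = 24.8, P_2 = 26.36: Q_1 = 1220.96.
∂Q_1/∂P_2 = 11.
ε = (∂Q_1/∂P_2)(P_2/Q_1) = 11.0000 × 26.36/1220.96 ≈ 0.237.
%ΔQ_1 ≈ ε × %ΔP_2 = 0.237 × (11.2%) = 2.7%.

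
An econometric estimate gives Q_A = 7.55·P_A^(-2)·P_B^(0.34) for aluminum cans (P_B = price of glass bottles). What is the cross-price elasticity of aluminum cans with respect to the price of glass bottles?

0.34

In a log-linear (constant-elasticity) demand function, the coefficient on the exponent of P_B is the cross-price elasticity.
ε = 0.34. Positive, so aluminum cans and glass bottles are substitutes.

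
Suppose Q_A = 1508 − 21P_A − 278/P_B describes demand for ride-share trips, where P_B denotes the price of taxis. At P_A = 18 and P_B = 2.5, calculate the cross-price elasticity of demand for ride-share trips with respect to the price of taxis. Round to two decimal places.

At P_A = 18 and P_B = 2.5: Q_A = 1018.8.
∂Q_A/∂P_B = 278/P_B² = 44.4800.
ε = (∂Q_A/∂P_B)(P_B/Q_A) = 44.4800 × (2.5/1018.8) ≈ 0.11.
ε > 0: substitutes.

0.11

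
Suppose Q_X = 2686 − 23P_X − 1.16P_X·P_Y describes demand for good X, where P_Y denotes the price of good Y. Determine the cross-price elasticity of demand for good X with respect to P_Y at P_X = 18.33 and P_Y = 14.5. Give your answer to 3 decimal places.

-0.158

At P_X = 18.33 and P_Y = 14.5: Q_X = 1956.099.
∂Q_X/∂P_Y = -1.16P_X = -1.16(18.33) = -21.2628.
ε = (∂Q_X/∂P_Y)(P_Y/Q_X) = -21.2628 × (14.5/1956.099) ≈ -0.158.
ε < 0: complements.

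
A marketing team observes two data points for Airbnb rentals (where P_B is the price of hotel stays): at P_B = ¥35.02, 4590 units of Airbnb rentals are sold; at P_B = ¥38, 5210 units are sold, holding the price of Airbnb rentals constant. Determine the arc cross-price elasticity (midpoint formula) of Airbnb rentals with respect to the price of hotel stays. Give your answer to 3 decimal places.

1.550

ΔQ_A = 5210 − 4590 = 620; ΔP_B = 38 − 35.02 = 2.98.
Midpoints: Q̄_A = 4900.0, P̄_B = 36.51.
ε = (ΔQ_A/Q̄_A)/(ΔP_B/P̄_B) = (620/4900.0)/(2.98/36.51) ≈ 1.550.
ε > 0: Airbnb rentals and hotel stays are substitutes.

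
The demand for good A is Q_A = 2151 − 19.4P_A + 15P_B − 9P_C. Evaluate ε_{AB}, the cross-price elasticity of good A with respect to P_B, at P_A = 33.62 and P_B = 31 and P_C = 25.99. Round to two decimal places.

0.27

At P_A = 33.62 and P_B = 31 and P_C = 25.99: Q_A = 1729.862.
∂Q_A/∂P_B = 15.
ε = (∂Q_A/∂P_B)(P_B/Q_A) = 15 × (31/1729.862) ≈ 0.27.
Since ε > 0, good A and good B are substitutes.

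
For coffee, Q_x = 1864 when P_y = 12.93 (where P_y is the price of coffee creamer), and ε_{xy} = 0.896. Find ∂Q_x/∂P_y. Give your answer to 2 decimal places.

129.17

ε = (∂Q_x/∂P_y)·(P_y/Q_x) ⇒ ∂Q_x/∂P_y = ε·Q_x/P_y = 0.896 × 1864/12.93 ≈ 129.17.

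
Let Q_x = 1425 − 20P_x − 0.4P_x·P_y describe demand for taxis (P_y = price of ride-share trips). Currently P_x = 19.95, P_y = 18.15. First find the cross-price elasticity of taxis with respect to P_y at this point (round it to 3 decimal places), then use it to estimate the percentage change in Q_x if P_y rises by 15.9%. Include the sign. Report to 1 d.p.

At P_x = 19.95, P_y = 18.15: Q_x = 881.163.
∂Q_x/∂P_y = -0.4P_x = -7.9800.
ε = (∂Q_x/∂P_y)(P_y/Q_x) = -7.9800 × 18.15/881.163 ≈ -0.164.
%ΔQ_x ≈ ε × %ΔP_y = -0.164 × (15.9%) = -2.6%.

-2.6%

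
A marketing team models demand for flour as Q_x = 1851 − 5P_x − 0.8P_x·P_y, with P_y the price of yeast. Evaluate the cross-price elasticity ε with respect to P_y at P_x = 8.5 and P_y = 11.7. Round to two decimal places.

At P_x = 8.5 and P_y = 11.7: Q_x = 1728.94.
∂Q_x/∂P_y = -0.8P_x = -0.8(8.5) = -6.8000.
ε = (∂Q_x/∂P_y)(P_y/Q_x) = -6.8000 × (11.7/1728.94) ≈ -0.05.
ε < 0: complements.

-0.05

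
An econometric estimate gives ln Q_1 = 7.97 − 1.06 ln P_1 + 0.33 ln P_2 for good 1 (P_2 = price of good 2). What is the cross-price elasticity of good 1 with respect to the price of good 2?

In a log-linear (constant-elasticity) demand function, the coefficient on ln P_2 is the cross-price elasticity.
ε = 0.33. Positive, so good 1 and good 2 are substitutes.

0.33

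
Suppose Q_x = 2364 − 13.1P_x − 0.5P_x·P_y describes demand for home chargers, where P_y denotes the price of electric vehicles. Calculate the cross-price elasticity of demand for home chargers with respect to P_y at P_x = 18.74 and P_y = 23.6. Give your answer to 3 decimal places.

-0.117

At P_x = 18.74 and P_y = 23.6: Q_x = 1897.374.
∂Q_x/∂P_y = -0.5P_x = -0.5(18.74) = -9.3700.
ε = (∂Q_x/∂P_y)(P_y/Q_x) = -9.3700 × (23.6/1897.374) ≈ -0.117.
ε < 0: complements.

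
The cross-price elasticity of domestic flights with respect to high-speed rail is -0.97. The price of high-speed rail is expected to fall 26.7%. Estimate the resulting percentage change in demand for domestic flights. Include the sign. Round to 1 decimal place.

25.9%

%ΔQ ≈ ε × %ΔP of high-speed rail = -0.97 × (-26.7%) = 25.9%.
Demand for domestic flights rises by about 25.9%.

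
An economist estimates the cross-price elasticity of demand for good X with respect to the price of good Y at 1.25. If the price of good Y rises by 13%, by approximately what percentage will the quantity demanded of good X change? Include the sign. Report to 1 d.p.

16.3%

%ΔQ ≈ ε × %ΔP of good Y = 1.25 × (13%) = 16.3%.
Demand for good X rises by about 16.3%.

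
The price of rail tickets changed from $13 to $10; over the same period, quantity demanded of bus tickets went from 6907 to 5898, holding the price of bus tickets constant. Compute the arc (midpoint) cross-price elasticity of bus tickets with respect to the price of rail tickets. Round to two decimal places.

ΔQ_A = 5898 − 6907 = -1009; ΔP_B = 10 − 13 = -3.
Midpoints: Q̄_A = 6402.5, P̄_B = 11.50.
ε = (ΔQ_A/Q̄_A)/(ΔP_B/P̄_B) = (-1009/6402.5)/(-3/11.50) ≈ 0.60.

0.60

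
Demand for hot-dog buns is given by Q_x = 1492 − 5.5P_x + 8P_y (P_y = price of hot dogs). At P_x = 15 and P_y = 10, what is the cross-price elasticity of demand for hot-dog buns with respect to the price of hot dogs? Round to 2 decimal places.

0.05

At P_x = 15 and P_y = 10: Q_x = 1489.5.
∂Q_x/∂P_y = 8.
ε = (∂Q_x/∂P_y)(P_y/Q_x) = 8 × (10/1489.5) ≈ 0.05.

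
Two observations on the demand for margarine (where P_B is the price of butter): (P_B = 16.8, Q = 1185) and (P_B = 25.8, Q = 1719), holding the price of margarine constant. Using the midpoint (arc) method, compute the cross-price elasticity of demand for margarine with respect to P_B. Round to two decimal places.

0.87

ΔQ_A = 1719 − 1185 = 534; ΔP_B = 25.8 − 16.8 = 9.
Midpoints: Q̄_A = 1452.0, P̄_B = 21.30.
ε = (ΔQ_A/Q̄_A)/(ΔP_B/P̄_B) = (534/1452.0)/(9/21.30) ≈ 0.87.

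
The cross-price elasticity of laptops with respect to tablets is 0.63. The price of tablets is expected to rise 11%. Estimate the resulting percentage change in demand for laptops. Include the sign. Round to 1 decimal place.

%ΔQ ≈ ε × %ΔP of tablets = 0.63 × (11%) = 6.9%.

6.9%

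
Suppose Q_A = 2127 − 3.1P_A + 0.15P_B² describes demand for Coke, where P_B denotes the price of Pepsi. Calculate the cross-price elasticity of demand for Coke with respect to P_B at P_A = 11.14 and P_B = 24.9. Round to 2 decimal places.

At P_A = 11.14 and P_B = 24.9: Q_A = 2185.467.
∂Q_A/∂P_B = 0.3P_B = 0.3(24.9) = 7.4700.
ε = (∂Q_A/∂P_B)(P_B/Q_A) = 7.4700 × (24.9/2185.467) ≈ 0.09.
ε > 0: substitutes.

0.09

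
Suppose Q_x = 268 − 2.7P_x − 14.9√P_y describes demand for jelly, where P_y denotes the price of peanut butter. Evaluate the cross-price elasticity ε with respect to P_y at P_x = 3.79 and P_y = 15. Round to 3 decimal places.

At P_x = 3.79 and P_y = 15: Q_x = 200.060.
∂Q_x/∂P_y = -14.9/(2√P_y) = -14.9/(2√15) = -1.9236.
ε = (∂Q_x/∂P_y)(P_y/Q_x) = -1.9236 × (15/200.060) ≈ -0.144.

-0.144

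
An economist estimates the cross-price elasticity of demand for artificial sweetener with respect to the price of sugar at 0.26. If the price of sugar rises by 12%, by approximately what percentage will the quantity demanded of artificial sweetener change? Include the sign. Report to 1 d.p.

3.1%

%ΔQ ≈ ε × %ΔP of sugar = 0.26 × (12%) = 3.1%.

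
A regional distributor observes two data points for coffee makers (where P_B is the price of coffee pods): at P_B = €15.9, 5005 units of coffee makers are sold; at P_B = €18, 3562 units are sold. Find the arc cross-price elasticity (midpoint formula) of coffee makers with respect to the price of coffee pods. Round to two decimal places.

-2.72

ΔQ_A = 3562 − 5005 = -1443; ΔP_B = 18 − 15.9 = 2.1.
Midpoints: Q̄_A = 4283.5, P̄_B = 16.95.
ε = (ΔQ_A/Q̄_A)/(ΔP_B/P̄_B) = (-1443/4283.5)/(2.1/16.95) ≈ -2.72.
ε < 0: coffee makers and coffee pods are complements.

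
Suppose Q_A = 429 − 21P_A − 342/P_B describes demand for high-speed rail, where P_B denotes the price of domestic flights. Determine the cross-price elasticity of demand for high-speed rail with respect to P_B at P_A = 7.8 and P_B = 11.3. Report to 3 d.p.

At P_A = 7.8 and P_B = 11.3: Q_A = 234.935.
∂Q_A/∂P_B = 342/P_B² = 2.6784.
ε = (∂Q_A/∂P_B)(P_B/Q_A) = 2.6784 × (11.3/234.935) ≈ 0.129.

0.129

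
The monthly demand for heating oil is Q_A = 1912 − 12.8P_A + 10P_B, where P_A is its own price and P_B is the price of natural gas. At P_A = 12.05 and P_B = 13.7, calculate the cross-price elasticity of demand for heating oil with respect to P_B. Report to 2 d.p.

At P_A = 12.05 and P_B = 13.7: Q_A = 1894.76.
∂Q_A/∂P_B = 10.
ε = (∂Q_A/∂P_B)(P_B/Q_A) = 10 × (13.7/1894.76) ≈ 0.07.
Since ε > 0, heating oil and natural gas are substitutes.

0.07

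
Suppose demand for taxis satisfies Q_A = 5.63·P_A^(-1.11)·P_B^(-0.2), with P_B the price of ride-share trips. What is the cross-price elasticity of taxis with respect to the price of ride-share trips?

-0.20

In a log-linear (constant-elasticity) demand function, the coefficient on the exponent of P_B is the cross-price elasticity.
ε = -0.20. Negative, so taxis and ride-share trips are complements.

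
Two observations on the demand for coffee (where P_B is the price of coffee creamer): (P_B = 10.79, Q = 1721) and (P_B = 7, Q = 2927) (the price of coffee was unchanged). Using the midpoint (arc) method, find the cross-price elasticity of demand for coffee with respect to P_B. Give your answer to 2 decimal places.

-1.22

ΔQ_A = 2927 − 1721 = 1206; ΔP_B = 7 − 10.79 = -3.79.
Midpoints: Q̄_A = 2324.0, P̄_B = 8.89.
ε = (ΔQ_A/Q̄_A)/(ΔP_B/P̄_B) = (1206/2324.0)/(-3.79/8.89) ≈ -1.22.
ε < 0: coffee and coffee creamer are complements.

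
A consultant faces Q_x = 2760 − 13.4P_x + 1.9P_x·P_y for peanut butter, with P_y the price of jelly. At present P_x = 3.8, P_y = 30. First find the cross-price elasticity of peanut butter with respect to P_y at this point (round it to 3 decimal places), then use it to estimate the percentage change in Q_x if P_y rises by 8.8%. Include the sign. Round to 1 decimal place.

0.7%

At P_x = 3.8, P_y = 30: Q_x = 2925.68.
∂Q_x/∂P_y = 1.9P_x = 7.2200.
ε = (∂Q_x/∂P_y)(P_y/Q_x) = 7.2200 × 30/2925.68 ≈ 0.074.
%ΔQ_x ≈ ε × %ΔP_y = 0.074 × (8.8%) = 0.7%.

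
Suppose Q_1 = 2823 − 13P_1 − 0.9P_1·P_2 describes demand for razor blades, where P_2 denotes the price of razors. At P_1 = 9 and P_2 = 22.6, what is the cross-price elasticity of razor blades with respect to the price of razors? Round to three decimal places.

-0.073

At P_1 = 9 and P_2 = 22.6: Q_1 = 2522.94.
∂Q_1/∂P_2 = -0.9P_1 = -0.9(9) = -8.1000.
ε = (∂Q_1/∂P_2)(P_2/Q_1) = -8.1000 × (22.6/2522.94) ≈ -0.073.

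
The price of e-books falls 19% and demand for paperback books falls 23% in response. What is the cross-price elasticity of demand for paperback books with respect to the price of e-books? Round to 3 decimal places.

1.211

ε = (%ΔQ of paperback books) / (%ΔP of e-books) = (-23%) / (-19%) ≈ 1.211.
Positive cross-price elasticity: substitutes.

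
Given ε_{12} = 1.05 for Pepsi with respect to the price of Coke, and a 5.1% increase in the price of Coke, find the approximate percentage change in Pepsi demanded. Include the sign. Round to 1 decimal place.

%ΔQ ≈ ε × %ΔP of Coke = 1.05 × (5.1%) = 5.4%.
Demand for Pepsi rises by about 5.4%.

5.4%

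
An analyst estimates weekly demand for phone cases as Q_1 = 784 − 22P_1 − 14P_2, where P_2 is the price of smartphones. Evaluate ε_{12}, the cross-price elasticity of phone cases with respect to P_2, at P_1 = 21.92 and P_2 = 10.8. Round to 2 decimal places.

At P_1 = 21.92 and P_2 = 10.8: Q_1 = 150.56.
∂Q_1/∂P_2 = -14.
ε = (∂Q_1/∂P_2)(P_2/Q_1) = -14 × (10.8/150.56) ≈ -1.00.

-1.00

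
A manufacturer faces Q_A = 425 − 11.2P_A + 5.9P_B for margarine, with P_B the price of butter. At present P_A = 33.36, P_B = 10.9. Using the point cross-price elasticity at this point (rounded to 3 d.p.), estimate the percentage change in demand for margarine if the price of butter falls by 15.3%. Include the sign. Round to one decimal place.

-8.5%

At P_A = 33.36, P_B = 10.9: Q_A = 115.678.
∂Q_A/∂P_B = 5.9.
ε = (∂Q_A/∂P_B)(P_B/Q_A) = 5.9000 × 10.9/115.678 ≈ 0.556.
%ΔQ_A ≈ ε × %ΔP_B = 0.556 × (-15.3%) = -8.5%.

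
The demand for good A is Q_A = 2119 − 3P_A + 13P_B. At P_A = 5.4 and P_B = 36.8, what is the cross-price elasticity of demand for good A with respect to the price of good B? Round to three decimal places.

At P_A = 5.4 and P_B = 36.8: Q_A = 2581.2.
∂Q_A/∂P_B = 13.
ε = (∂Q_A/∂P_B)(P_B/Q_A) = 13 × (36.8/2581.2) ≈ 0.185.
Since ε > 0, good A and good B are substitutes.

0.185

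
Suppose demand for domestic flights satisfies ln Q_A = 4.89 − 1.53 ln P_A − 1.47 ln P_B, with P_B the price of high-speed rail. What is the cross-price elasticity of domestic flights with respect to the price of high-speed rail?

-1.47

In a log-linear (constant-elasticity) demand function, the coefficient on ln P_B is the cross-price elasticity.
ε = -1.47. Negative, so domestic flights and high-speed rail are complements.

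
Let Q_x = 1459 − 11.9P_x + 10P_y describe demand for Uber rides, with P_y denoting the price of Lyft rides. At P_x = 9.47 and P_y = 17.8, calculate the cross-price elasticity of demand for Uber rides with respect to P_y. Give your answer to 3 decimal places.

At P_x = 9.47 and P_y = 17.8: Q_x = 1524.307.
∂Q_x/∂P_y = 10.
ε = (∂Q_x/∂P_y)(P_y/Q_x) = 10 × (17.8/1524.307) ≈ 0.117.
Since ε > 0, Uber rides and Lyft rides are substitutes.

0.117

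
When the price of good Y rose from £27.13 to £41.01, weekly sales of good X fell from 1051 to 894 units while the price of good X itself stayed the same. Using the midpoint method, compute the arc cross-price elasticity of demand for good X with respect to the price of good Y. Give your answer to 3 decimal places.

-0.396

ΔQ_X = 894 − 1051 = -157; ΔP_Y = 41.01 − 27.13 = 13.88.
Midpoints: Q̄_X = 972.5, P̄_Y = 34.07.
ε = (ΔQ_X/Q̄_X)/(ΔP_Y/P̄_Y) = (-157/972.5)/(13.88/34.07) ≈ -0.396.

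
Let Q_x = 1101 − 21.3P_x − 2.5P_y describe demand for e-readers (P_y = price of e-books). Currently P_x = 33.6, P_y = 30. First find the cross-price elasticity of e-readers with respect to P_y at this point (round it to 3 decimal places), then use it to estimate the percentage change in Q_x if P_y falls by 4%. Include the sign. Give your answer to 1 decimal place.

At P_x = 33.6, P_y = 30: Q_x = 310.32.
∂Q_x/∂P_y = -2.5.
ε = (∂Q_x/∂P_y)(P_y/Q_x) = -2.5000 × 30/310.32 ≈ -0.242.
%ΔQ_x ≈ ε × %ΔP_y = -0.242 × (-4%) = 1.0%.

1.0%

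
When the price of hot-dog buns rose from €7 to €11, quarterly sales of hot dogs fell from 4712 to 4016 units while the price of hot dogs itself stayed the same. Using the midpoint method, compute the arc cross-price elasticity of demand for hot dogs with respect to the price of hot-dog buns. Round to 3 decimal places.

-0.359

ΔQ_A = 4016 − 4712 = -696; ΔP_B = 11 − 7 = 4.
Midpoints: Q̄_A = 4364.0, P̄_B = 9.00.
ε = (ΔQ_A/Q̄_A)/(ΔP_B/P̄_B) = (-696/4364.0)/(4/9.00) ≈ -0.359.
ε < 0: hot dogs and hot-dog buns are complements.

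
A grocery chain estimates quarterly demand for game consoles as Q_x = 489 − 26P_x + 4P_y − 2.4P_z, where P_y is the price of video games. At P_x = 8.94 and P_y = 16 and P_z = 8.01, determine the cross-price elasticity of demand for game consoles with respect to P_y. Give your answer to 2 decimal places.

At P_x = 8.94 and P_y = 16 and P_z = 8.01: Q_x = 301.336.
∂Q_x/∂P_y = 4.
ε = (∂Q_x/∂P_y)(P_y/Q_x) = 4 × (16/301.336) ≈ 0.21.

0.21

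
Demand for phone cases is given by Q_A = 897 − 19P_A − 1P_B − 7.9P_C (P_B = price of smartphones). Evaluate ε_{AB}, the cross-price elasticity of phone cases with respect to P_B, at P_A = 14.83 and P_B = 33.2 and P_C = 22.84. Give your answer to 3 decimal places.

-0.083

At P_A = 14.83 and P_B = 33.2 and P_C = 22.84: Q_A = 401.594.
∂Q_A/∂P_B = -1.
ε = (∂Q_A/∂P_B)(P_B/Q_A) = -1 × (33.2/401.594) ≈ -0.083.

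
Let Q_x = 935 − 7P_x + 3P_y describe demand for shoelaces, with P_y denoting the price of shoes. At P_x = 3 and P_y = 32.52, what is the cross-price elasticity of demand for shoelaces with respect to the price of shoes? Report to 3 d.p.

At P_x = 3 and P_y = 32.52: Q_x = 1011.56.
∂Q_x/∂P_y = 3.
ε = (∂Q_x/∂P_y)(P_y/Q_x) = 3 × (32.52/1011.56) ≈ 0.096.
Since ε > 0, shoelaces and shoes are substitutes.

0.096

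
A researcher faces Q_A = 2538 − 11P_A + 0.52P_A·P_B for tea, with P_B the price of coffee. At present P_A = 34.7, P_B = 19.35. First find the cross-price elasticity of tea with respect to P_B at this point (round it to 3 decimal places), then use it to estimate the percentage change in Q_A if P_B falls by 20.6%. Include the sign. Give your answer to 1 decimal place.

-2.9%

At P_A = 34.7, P_B = 19.35: Q_A = 2505.451.
∂Q_A/∂P_B = 0.52P_A = 18.0440.
ε = (∂Q_A/∂P_B)(P_B/Q_A) = 18.0440 × 19.35/2505.451 ≈ 0.139.
%ΔQ_A ≈ ε × %ΔP_B = 0.139 × (-20.6%) = -2.9%.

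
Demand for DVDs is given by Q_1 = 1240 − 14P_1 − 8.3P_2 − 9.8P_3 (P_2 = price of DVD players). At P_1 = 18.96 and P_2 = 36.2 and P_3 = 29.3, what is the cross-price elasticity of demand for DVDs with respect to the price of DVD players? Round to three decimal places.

At P_1 = 18.96 and P_2 = 36.2 and P_3 = 29.3: Q_1 = 386.96.
∂Q_1/∂P_2 = -8.3.
ε = (∂Q_1/∂P_2)(P_2/Q_1) = -8.3 × (36.2/386.96) ≈ -0.776.

-0.776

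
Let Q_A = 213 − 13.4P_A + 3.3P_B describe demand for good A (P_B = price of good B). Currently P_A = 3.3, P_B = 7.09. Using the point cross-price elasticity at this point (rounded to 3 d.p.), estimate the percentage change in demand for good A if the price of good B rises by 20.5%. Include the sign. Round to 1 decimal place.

At P_A = 3.3, P_B = 7.09: Q_A = 192.177.
∂Q_A/∂P_B = 3.3.
ε = (∂Q_A/∂P_B)(P_B/Q_A) = 3.3000 × 7.09/192.177 ≈ 0.122.
%ΔQ_A ≈ ε × %ΔP_B = 0.122 × (20.5%) = 2.5%.

2.5%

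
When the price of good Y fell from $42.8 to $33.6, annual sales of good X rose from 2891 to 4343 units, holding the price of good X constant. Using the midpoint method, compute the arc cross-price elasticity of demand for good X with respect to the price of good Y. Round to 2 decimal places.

-1.67

ΔQ_X = 4343 − 2891 = 1452; ΔP_Y = 33.6 − 42.8 = -9.2.
Midpoints: Q̄_X = 3617.0, P̄_Y = 38.20.
ε = (ΔQ_X/Q̄_X)/(ΔP_Y/P̄_Y) = (1452/3617.0)/(-9.2/38.20) ≈ -1.67.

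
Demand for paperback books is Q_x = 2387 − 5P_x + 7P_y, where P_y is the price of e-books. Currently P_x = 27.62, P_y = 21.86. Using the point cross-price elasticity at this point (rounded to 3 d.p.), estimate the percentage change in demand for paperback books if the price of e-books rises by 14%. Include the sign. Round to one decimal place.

At P_x = 27.62, P_y = 21.86: Q_x = 2401.92.
∂Q_x/∂P_y = 7.
ε = (∂Q_x/∂P_y)(P_y/Q_x) = 7.0000 × 21.86/2401.92 ≈ 0.064.
%ΔQ_x ≈ ε × %ΔP_y = 0.064 × (14%) = 0.9%.

0.9%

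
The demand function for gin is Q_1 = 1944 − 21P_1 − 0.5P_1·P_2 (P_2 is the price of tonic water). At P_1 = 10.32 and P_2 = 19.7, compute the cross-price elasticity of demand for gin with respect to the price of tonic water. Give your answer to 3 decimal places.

-0.063

At P_1 = 10.32 and P_2 = 19.7: Q_1 = 1625.628.
∂Q_1/∂P_2 = -0.5P_1 = -0.5(10.32) = -5.1600.
ε = (∂Q_1/∂P_2)(P_2/Q_1) = -5.1600 × (19.7/1625.628) ≈ -0.063.
ε < 0: complements.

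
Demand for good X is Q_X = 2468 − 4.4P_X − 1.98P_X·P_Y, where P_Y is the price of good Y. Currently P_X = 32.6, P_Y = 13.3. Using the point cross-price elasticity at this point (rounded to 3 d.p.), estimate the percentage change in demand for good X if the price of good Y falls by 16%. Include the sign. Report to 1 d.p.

At P_X = 32.6, P_Y = 13.3: Q_X = 1466.072.
∂Q_X/∂P_Y = -1.98P_X = -64.5480.
ε = (∂Q_X/∂P_Y)(P_Y/Q_X) = -64.5480 × 13.3/1466.072 ≈ -0.586.
%ΔQ_X ≈ ε × %ΔP_Y = -0.586 × (-16%) = 9.4%.

9.4%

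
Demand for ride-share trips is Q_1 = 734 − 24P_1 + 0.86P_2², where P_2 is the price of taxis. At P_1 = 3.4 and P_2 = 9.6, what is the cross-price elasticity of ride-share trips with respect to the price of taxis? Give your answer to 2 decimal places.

At P_1 = 3.4 and P_2 = 9.6: Q_1 = 731.658.
∂Q_1/∂P_2 = 1.72P_2 = 1.72(9.6) = 16.5120.
ε = (∂Q_1/∂P_2)(P_2/Q_1) = 16.5120 × (9.6/731.658) ≈ 0.22.
ε > 0: substitutes.

0.22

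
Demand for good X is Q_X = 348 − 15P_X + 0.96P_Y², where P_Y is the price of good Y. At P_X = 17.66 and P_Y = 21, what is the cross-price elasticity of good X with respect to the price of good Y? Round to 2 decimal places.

1.67

At P_X = 17.66 and P_Y = 21: Q_X = 506.46.
∂Q_X/∂P_Y = 1.92P_Y = 1.92(21) = 40.3200.
ε = (∂Q_X/∂P_Y)(P_Y/Q_X) = 40.3200 × (21/506.46) ≈ 1.67.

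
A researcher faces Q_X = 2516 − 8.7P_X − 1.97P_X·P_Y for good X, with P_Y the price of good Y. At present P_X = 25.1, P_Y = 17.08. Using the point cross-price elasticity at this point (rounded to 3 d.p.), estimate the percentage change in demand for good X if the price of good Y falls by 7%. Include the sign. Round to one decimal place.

At P_X = 25.1, P_Y = 17.08: Q_X = 1453.075.
∂Q_X/∂P_Y = -1.97P_X = -49.4470.
ε = (∂Q_X/∂P_Y)(P_Y/Q_X) = -49.4470 × 17.08/1453.075 ≈ -0.581.
%ΔQ_X ≈ ε × %ΔP_Y = -0.581 × (-7%) = 4.1%.

4.1%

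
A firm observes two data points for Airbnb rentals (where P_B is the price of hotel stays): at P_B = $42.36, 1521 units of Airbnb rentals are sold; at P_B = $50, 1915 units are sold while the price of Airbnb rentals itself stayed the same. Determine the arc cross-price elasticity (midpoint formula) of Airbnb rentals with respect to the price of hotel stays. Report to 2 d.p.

ΔQ_A = 1915 − 1521 = 394; ΔP_B = 50 − 42.36 = 7.64.
Midpoints: Q̄_A = 1718.0, P̄_B = 46.18.
ε = (ΔQ_A/Q̄_A)/(ΔP_B/P̄_B) = (394/1718.0)/(7.64/46.18) ≈ 1.39.

1.39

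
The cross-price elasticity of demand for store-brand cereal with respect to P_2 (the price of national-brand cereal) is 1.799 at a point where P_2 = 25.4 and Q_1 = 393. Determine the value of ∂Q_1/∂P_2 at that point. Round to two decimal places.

ε = (∂Q_1/∂P_2)·(P_2/Q_1) ⇒ ∂Q_1/∂P_2 = ε·Q_1/P_2 = 1.799 × 393/25.4 ≈ 27.83.

27.83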